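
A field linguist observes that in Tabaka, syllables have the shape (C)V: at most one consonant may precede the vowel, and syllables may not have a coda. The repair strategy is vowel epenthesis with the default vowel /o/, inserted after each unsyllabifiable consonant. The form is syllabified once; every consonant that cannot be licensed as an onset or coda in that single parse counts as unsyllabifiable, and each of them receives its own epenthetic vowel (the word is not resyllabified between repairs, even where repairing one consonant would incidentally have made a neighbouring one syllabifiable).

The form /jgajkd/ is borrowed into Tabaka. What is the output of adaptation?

jogajokodo

Under (C)V, the unsyllabifiable consonants are /j/, /j/, /k/, /d/ (no codas are permitted; onsets are limited to one consonant).
Each unlicensed consonant becomes the onset of a new syllable: /j/ → /jo/, /j/ → /jo/, /k/ → /ko/, /d/ → /do/.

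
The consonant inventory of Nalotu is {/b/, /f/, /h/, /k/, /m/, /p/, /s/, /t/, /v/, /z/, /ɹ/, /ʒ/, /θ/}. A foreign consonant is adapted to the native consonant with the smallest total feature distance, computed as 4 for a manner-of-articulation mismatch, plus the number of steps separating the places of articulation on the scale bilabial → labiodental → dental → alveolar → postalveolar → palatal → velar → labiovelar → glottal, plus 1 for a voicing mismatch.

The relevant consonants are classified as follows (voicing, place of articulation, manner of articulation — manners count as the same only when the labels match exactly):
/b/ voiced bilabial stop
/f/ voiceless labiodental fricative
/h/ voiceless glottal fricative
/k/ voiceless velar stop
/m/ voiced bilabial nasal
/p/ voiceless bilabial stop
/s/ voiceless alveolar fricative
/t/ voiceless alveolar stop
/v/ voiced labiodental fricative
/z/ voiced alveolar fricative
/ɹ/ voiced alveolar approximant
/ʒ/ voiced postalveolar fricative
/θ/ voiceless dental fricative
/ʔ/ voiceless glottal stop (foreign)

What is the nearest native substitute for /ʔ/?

/k/ is closest: same manner (stop), place distance 2 (glottal→velar), same voicing; total 2. Next closest is /h/ at distance 4.

k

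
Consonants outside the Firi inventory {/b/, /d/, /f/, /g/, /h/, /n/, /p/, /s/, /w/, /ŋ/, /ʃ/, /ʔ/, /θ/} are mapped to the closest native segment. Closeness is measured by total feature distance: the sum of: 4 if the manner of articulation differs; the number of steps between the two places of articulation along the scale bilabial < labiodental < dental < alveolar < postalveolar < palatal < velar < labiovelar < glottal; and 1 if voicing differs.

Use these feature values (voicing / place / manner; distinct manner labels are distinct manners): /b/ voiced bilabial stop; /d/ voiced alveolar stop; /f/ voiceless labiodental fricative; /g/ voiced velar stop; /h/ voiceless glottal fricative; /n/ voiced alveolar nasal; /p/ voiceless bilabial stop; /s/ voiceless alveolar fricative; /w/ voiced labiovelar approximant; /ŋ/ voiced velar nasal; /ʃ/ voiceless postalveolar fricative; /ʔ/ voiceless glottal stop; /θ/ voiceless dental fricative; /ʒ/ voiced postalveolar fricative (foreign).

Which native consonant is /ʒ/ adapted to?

/ʃ/ is closest: same manner (fricative), place distance 0 (postalveolar→postalveolar), voicing differs (+1); total 1. Next closest is /s/ at distance 2.

ʃ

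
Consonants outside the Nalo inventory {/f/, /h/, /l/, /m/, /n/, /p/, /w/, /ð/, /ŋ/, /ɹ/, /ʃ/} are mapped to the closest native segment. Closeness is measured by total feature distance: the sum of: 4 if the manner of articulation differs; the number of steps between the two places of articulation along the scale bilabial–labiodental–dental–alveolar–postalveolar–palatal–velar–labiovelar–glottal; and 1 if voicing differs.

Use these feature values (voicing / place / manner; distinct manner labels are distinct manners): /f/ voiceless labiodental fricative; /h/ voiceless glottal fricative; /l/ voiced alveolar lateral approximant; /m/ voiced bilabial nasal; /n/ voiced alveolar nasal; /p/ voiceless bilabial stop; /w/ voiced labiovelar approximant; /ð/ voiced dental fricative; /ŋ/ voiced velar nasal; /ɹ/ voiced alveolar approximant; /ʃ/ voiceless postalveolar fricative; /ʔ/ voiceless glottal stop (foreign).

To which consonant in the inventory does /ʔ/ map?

h

/h/ is closest: manner differs (stop→fricative, +4), place distance 0 (glottal→glottal), same voicing; total 4. Next closest is /w/ at distance 6.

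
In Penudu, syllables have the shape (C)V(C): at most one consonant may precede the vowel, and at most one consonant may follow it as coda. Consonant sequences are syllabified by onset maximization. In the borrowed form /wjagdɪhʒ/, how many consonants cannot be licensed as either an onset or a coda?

Under (C)V(C), the unsyllabifiable consonants are /w/, /ʒ/ (at most one coda consonant is licensed; onsets are limited to one consonant).

2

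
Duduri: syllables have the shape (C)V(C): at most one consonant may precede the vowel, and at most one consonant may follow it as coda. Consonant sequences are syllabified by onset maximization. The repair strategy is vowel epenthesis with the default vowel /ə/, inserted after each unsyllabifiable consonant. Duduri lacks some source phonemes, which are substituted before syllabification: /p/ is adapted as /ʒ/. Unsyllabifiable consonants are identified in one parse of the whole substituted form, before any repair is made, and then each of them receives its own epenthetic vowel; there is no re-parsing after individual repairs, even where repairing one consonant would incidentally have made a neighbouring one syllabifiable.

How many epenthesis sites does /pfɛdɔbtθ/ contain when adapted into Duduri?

After substitution the input is /ʒfɛdɔbtθ/.
The unsyllabifiable consonants are /ʒ/, /t/, /θ/; each receives one epenthetic vowel.

3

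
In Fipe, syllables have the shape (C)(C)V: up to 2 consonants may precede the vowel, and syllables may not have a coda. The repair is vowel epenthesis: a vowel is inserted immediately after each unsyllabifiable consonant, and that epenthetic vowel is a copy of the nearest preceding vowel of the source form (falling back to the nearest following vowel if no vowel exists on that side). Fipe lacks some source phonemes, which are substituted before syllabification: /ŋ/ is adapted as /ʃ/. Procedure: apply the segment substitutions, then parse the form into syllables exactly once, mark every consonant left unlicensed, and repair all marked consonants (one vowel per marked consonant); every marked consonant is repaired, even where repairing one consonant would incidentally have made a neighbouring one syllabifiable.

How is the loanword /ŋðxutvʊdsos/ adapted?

Substitution: /ŋ/ → /ʃ/, giving /ʃðxutvʊdsos/.
Under (C)(C)V, the unsyllabifiable consonants are /ʃ/, /s/ (no codas are permitted; onsets may contain at most 2 consonants).
Epenthesis after each stranded consonant: /ʃ/ → /ʃu/, /s/ → /so/.

ʃuðxutvʊdsoso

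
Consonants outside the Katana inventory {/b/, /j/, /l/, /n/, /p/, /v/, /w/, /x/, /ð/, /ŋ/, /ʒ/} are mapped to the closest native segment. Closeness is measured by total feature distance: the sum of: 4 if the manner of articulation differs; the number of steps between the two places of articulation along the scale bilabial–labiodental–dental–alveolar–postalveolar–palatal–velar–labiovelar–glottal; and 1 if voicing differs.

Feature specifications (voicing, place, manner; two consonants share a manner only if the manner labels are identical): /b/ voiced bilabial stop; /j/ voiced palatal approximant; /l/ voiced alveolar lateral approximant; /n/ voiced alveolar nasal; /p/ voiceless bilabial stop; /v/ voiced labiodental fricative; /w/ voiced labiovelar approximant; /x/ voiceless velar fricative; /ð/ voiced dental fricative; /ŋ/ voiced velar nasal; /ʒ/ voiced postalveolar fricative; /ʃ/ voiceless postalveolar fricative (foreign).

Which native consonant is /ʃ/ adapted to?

ʒ

/ʒ/ is closest: same manner (fricative), place distance 0 (postalveolar→postalveolar), voicing differs (+1); total 1. Next closest is /x/ at distance 2.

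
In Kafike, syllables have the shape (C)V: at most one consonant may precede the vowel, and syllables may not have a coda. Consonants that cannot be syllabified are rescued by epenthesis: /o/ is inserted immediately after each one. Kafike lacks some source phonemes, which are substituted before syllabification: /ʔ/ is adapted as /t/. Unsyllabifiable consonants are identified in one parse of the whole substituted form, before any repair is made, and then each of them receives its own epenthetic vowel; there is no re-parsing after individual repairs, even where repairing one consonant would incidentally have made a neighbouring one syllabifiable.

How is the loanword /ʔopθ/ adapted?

Substitution: /ʔ/ → /t/, giving /topθ/.
The consonants /p/, /θ/ cannot be parsed into a legal (C)V syllable (no codas are permitted; onsets are limited to one consonant).
Inserting the epenthetic vowel yields /p/ → /po/, /θ/ → /θo/.

topoθo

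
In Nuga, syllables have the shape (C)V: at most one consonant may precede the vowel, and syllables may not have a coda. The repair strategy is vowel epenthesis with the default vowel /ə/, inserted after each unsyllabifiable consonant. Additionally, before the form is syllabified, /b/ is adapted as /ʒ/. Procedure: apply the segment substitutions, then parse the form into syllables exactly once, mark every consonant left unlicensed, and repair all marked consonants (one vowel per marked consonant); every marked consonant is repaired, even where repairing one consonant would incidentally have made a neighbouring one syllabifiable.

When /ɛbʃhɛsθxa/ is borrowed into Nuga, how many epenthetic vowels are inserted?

After substitution the input is /ɛʒʃhɛsθxa/.
The unsyllabifiable consonants are /ʒ/, /ʃ/, /s/, /θ/; each receives one epenthetic vowel.

4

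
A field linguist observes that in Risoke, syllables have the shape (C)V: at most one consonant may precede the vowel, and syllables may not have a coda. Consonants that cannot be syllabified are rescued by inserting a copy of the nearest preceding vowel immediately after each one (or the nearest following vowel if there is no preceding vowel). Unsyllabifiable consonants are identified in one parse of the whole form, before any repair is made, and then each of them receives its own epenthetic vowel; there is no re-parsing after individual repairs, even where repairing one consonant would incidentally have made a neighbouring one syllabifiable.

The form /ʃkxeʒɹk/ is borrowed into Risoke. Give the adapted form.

Syllabifying with onset maximization leaves /ʃ/, /k/, /ʒ/, /ɹ/, /k/ stranded (no codas are permitted; onsets are limited to one consonant).
Inserting the epenthetic vowel yields /ʃ/ → /ʃe/, /k/ → /ke/, /ʒ/ → /ʒe/, /ɹ/ → /ɹe/, /k/ → /ke/.

ʃekexeʒeɹeke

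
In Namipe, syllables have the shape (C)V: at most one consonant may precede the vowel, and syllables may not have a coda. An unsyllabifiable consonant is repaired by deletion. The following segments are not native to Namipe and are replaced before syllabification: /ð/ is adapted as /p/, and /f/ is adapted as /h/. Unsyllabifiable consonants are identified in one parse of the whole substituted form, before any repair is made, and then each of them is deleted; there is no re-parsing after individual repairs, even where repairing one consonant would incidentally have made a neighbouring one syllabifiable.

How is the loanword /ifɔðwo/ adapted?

Substitution: /f/ → /h/, /ð/ → /p/, giving /ihɔpwo/.
Syllabifying with onset maximization leaves /p/ stranded (no codas are permitted; onsets are limited to one consonant).
Deleting the stranded consonants removes /p/.

ihɔwo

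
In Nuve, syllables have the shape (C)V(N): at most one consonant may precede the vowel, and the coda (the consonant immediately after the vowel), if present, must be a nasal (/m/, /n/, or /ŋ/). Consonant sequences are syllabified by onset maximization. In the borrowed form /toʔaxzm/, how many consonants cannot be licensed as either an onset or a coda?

Under (C)V(N), the unsyllabifiable consonants are /x/, /z/, /m/ (only a nasal (/m/, /n/, or /ŋ/) is licensed in coda position; onsets are limited to one consonant).

3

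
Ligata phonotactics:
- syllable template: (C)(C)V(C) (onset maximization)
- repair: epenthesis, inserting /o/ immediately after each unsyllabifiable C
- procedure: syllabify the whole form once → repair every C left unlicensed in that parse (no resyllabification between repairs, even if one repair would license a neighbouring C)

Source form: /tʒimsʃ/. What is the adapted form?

tʒimsoʃo

Syllabifying with onset maximization leaves /s/, /ʃ/ stranded (at most one coda consonant is licensed; onsets may contain at most 2 consonants).
Inserting the epenthetic vowel yields /s/ → /so/, /ʃ/ → /ʃo/.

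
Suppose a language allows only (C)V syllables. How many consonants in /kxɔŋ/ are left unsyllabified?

Syllabifying with onset maximization leaves /k/, /ŋ/ stranded (no codas are permitted; onsets are limited to one consonant).

2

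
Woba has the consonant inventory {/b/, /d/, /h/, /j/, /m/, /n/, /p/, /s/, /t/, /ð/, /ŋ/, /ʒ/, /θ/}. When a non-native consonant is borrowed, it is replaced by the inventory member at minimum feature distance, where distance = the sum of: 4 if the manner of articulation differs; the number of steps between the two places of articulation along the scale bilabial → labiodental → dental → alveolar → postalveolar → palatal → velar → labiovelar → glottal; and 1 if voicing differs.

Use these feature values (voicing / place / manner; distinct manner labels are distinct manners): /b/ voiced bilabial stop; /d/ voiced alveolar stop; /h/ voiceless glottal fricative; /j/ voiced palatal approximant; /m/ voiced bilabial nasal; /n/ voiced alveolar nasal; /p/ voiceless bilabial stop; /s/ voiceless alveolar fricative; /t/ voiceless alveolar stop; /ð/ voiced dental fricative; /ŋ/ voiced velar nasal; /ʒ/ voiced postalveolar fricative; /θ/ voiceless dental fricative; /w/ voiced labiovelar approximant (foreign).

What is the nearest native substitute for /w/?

/j/ is closest: same manner (approximant), place distance 2 (labiovelar→palatal), same voicing; total 2. Next closest is /ŋ/ at distance 5.

j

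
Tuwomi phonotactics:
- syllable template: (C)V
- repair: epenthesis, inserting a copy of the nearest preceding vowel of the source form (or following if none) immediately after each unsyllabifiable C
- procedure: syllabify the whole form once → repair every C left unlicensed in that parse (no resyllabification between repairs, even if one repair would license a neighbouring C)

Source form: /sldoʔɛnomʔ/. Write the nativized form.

Syllabifying with onset maximization leaves /s/, /l/, /m/, /ʔ/ stranded (no codas are permitted; onsets are limited to one consonant).
Inserting the epenthetic vowel yields /s/ → /so/, /l/ → /lo/, /m/ → /mo/, /ʔ/ → /ʔo/.

solodoʔɛnomoʔo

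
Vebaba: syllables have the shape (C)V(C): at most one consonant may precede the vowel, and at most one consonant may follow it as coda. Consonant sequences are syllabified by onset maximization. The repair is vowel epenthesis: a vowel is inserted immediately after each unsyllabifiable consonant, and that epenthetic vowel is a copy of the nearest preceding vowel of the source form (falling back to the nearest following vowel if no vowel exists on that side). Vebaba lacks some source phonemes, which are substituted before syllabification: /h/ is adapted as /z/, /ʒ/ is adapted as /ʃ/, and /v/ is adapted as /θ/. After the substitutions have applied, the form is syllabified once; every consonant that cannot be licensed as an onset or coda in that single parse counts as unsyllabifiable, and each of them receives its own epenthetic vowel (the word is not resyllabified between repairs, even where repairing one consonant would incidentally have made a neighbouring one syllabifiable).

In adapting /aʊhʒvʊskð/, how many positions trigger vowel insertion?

3

After substitution the input is /aʊzʃθʊskð/.
The unsyllabifiable consonants are /ʃ/, /k/, /ð/; each receives one epenthetic vowel.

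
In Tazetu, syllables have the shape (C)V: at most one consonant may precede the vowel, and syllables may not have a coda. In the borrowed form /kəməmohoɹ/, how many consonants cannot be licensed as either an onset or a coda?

The consonants /ɹ/ cannot be parsed into a legal (C)V syllable (no codas are permitted; onsets are limited to one consonant).

1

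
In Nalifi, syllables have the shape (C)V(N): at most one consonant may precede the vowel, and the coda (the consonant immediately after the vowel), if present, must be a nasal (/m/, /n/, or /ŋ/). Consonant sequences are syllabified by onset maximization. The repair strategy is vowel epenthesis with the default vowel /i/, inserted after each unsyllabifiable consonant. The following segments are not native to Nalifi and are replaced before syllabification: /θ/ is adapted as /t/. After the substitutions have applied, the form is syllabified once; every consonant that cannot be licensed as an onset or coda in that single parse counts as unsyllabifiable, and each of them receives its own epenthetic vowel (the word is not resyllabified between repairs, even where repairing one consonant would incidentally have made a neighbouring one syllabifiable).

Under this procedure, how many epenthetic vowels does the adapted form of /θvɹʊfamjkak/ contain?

After substitution the input is /tvɹʊfamjkak/.
The unsyllabifiable consonants are /t/, /v/, /j/, /k/; each receives one epenthetic vowel.

4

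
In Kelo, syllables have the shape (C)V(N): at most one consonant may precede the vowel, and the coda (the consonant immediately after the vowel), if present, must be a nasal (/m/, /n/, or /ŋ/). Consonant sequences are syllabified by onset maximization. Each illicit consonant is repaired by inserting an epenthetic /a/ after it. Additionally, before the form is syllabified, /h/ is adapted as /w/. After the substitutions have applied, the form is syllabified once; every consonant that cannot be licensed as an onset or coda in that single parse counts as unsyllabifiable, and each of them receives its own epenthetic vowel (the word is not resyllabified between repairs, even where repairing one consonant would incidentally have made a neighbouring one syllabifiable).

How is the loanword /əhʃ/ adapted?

Substitution: /h/ → /w/, giving /əwʃ/.
Syllabifying with onset maximization leaves /w/, /ʃ/ stranded (only a nasal (/m/, /n/, or /ŋ/) is licensed in coda position; onsets are limited to one consonant).
Epenthesis after each stranded consonant: /w/ → /wa/, /ʃ/ → /ʃa/.

əwaʃa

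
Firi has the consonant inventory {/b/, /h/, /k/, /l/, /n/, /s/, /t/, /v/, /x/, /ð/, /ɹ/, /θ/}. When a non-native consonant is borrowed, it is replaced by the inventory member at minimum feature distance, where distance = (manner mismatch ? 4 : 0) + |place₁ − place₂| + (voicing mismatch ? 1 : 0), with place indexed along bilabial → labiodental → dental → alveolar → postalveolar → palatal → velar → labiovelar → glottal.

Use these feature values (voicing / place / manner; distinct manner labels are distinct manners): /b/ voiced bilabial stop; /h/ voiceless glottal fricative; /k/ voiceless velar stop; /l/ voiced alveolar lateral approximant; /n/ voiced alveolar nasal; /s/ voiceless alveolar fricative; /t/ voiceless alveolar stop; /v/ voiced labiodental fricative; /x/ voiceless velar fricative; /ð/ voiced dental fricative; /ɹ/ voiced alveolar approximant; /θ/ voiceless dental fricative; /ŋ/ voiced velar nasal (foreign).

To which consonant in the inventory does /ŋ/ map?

/n/ is closest: same manner (nasal), place distance 3 (velar→alveolar), same voicing; total 3. Next closest is /k/ at distance 5.

n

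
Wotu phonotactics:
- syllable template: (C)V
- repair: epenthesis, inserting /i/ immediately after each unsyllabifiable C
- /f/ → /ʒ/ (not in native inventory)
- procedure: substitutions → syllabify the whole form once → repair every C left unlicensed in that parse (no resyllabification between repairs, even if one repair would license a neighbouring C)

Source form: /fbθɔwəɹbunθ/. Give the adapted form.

Substitution: /f/ → /ʒ/, giving /ʒbθɔwəɹbunθ/.
Under (C)V, the unsyllabifiable consonants are /ʒ/, /b/, /ɹ/, /n/, /θ/ (no codas are permitted; onsets are limited to one consonant).
Inserting the epenthetic vowel yields /ʒ/ → /ʒi/, /b/ → /bi/, /ɹ/ → /ɹi/, /n/ → /ni/, /θ/ → /θi/.

ʒibiθɔwəɹibuniθi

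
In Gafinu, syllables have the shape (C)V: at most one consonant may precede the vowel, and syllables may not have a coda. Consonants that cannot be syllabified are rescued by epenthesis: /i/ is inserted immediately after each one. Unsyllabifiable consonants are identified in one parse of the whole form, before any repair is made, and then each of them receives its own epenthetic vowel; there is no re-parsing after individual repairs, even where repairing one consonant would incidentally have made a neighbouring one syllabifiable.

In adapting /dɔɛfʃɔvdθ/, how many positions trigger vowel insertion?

The unsyllabifiable consonants are /f/, /v/, /d/, /θ/; each receives one epenthetic vowel.

4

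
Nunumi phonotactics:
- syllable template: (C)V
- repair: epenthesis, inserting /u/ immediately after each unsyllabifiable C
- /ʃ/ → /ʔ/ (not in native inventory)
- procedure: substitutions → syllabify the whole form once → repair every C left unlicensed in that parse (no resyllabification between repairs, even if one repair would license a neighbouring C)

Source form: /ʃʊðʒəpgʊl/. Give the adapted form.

ʔʊðuʒəpugʊlu

Substitution: /ʃ/ → /ʔ/, giving /ʔʊðʒəpgʊl/.
The consonants /ð/, /p/, /l/ cannot be parsed into a legal (C)V syllable (no codas are permitted; onsets are limited to one consonant).
Inserting the epenthetic vowel yields /ð/ → /ðu/, /p/ → /pu/, /l/ → /lu/.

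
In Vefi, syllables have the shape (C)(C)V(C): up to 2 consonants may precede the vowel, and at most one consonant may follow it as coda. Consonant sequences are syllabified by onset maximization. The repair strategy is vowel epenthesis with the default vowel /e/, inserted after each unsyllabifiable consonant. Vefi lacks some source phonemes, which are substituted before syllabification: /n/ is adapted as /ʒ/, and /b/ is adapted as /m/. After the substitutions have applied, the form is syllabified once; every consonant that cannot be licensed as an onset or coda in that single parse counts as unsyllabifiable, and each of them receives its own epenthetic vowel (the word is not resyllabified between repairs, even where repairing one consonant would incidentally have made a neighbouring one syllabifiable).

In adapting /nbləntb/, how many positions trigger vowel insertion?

After substitution the input is /ʒmləʒtm/.
The unsyllabifiable consonants are /ʒ/, /t/, /m/; each receives one epenthetic vowel.

3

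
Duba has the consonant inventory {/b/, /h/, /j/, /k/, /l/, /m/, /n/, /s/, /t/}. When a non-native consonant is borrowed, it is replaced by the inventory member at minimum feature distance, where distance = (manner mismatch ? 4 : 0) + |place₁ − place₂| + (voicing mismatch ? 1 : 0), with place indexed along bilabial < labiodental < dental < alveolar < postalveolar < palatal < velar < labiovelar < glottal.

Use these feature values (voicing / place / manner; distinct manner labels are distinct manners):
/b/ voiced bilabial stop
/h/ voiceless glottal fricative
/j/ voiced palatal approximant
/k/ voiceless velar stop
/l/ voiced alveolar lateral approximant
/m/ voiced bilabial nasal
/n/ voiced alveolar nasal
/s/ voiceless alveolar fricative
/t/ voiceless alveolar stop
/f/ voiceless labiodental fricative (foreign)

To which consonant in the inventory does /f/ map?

/s/ is closest: same manner (fricative), place distance 2 (labiodental→alveolar), same voicing; total 2. Next closest is /b/ at distance 6.

s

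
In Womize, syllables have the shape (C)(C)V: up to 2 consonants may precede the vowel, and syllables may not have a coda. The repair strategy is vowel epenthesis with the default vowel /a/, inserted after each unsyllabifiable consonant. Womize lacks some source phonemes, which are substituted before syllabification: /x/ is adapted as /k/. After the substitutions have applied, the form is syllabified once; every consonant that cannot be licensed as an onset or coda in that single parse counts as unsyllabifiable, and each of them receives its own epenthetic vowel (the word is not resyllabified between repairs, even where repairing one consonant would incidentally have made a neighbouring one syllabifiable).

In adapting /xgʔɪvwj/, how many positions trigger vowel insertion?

4

After substitution the input is /kgʔɪvwj/.
The unsyllabifiable consonants are /k/, /v/, /w/, /j/; each receives one epenthetic vowel.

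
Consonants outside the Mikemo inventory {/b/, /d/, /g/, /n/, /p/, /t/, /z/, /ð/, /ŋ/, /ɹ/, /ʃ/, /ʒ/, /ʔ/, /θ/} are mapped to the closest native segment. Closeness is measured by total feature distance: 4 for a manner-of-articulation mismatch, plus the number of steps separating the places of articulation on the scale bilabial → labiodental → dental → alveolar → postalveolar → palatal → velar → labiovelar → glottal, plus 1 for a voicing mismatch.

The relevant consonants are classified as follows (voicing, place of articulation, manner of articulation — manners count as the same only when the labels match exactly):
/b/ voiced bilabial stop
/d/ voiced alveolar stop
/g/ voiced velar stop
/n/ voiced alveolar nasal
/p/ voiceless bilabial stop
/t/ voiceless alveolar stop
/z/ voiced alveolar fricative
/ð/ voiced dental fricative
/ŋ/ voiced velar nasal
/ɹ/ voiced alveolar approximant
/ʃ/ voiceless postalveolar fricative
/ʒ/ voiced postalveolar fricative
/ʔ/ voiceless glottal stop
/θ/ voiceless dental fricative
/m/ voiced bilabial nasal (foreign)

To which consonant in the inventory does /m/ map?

/n/ is closest: same manner (nasal), place distance 3 (bilabial→alveolar), same voicing; total 3. Next closest is /b/ at distance 4.

n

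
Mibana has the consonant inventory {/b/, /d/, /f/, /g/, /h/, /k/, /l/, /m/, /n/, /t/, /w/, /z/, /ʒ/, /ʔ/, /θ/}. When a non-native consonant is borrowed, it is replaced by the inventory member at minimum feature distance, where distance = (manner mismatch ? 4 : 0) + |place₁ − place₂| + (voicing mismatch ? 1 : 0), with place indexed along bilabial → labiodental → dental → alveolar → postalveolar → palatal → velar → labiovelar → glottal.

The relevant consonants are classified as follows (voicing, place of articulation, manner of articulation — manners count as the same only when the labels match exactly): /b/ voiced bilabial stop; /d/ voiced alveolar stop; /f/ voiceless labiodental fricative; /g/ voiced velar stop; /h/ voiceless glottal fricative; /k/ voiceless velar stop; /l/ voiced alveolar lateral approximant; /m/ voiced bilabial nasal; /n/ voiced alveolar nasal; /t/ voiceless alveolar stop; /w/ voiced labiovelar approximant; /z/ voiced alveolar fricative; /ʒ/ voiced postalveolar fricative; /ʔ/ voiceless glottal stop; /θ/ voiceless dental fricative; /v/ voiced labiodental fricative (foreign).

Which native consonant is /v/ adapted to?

/f/ is closest: same manner (fricative), place distance 0 (labiodental→labiodental), voicing differs (+1); total 1. Next closest is /z/ at distance 2.

f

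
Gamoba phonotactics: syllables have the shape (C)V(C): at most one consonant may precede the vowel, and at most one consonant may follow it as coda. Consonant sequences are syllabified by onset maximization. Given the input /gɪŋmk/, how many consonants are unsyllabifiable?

The consonants /m/, /k/ cannot be parsed into a legal (C)V(C) syllable (at most one coda consonant is licensed; onsets are limited to one consonant).

2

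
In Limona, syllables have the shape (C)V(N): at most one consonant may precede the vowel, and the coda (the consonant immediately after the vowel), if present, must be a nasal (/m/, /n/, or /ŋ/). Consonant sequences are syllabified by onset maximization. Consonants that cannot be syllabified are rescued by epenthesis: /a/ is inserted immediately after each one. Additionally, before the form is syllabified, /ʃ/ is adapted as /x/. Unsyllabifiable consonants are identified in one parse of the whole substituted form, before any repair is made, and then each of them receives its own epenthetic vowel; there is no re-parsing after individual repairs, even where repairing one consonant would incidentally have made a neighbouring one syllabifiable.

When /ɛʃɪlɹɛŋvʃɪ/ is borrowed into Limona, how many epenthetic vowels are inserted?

2

After substitution the input is /ɛxɪlɹɛŋvxɪ/.
The unsyllabifiable consonants are /l/, /v/; each receives one epenthetic vowel.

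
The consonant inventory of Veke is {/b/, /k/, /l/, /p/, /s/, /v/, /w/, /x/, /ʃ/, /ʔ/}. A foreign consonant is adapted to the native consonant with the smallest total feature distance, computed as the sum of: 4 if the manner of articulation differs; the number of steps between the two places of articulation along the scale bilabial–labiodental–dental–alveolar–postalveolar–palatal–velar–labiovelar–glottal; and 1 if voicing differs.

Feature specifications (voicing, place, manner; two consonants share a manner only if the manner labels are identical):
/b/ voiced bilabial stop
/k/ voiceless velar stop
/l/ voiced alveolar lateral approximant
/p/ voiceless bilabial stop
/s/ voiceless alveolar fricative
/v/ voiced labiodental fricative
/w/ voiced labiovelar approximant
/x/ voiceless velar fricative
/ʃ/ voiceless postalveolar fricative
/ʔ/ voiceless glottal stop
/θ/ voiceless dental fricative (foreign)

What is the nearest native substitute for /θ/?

s

/s/ is closest: same manner (fricative), place distance 1 (dental→alveolar), same voicing; total 1. Next closest is /v/ at distance 2.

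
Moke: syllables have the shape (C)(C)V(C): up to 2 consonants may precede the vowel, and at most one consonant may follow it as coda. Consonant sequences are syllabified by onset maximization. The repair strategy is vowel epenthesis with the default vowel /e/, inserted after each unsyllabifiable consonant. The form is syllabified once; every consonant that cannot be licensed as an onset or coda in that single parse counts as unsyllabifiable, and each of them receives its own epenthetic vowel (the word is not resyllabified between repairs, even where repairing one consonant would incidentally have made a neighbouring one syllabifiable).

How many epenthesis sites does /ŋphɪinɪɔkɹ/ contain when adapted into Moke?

The unsyllabifiable consonants are /ŋ/, /ɹ/; each receives one epenthetic vowel.

2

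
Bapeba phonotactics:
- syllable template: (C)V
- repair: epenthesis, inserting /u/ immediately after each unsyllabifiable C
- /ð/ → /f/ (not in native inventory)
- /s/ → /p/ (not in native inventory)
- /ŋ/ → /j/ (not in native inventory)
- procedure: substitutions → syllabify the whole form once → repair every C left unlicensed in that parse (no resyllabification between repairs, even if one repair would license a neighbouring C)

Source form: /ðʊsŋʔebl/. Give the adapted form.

fʊpujuʔebulu

Substitution: /ð/ → /f/, /s/ → /p/, /ŋ/ → /j/, giving /fʊpjʔebl/.
Syllabifying with onset maximization leaves /p/, /j/, /b/, /l/ stranded (no codas are permitted; onsets are limited to one consonant).
Each unlicensed consonant becomes the onset of a new syllable: /p/ → /pu/, /j/ → /ju/, /b/ → /bu/, /l/ → /lu/.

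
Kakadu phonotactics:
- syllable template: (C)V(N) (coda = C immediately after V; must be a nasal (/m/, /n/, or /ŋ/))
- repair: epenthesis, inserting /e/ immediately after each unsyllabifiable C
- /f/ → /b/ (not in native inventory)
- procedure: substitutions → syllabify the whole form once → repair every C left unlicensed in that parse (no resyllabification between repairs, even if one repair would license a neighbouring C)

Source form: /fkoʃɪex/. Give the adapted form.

Substitution: /f/ → /b/, giving /bkoʃɪex/.
Syllabifying with onset maximization leaves /b/, /x/ stranded (only a nasal (/m/, /n/, or /ŋ/) is licensed in coda position; onsets are limited to one consonant).
Each unlicensed consonant becomes the onset of a new syllable: /b/ → /be/, /x/ → /xe/.

bekoʃɪexe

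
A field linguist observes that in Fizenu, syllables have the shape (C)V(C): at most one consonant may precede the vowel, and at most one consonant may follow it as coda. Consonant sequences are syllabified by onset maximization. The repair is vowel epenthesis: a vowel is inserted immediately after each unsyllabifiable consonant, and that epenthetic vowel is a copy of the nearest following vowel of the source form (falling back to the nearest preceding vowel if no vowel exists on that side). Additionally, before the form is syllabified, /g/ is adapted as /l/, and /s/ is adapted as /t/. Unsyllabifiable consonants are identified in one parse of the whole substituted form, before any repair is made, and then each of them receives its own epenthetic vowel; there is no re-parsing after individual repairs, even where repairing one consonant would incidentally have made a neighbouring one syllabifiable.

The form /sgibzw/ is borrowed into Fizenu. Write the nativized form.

Substitution: /s/ → /t/, /g/ → /l/, giving /tlibzw/.
The consonants /t/, /z/, /w/ cannot be parsed into a legal (C)V(C) syllable (at most one coda consonant is licensed; onsets are limited to one consonant).
Each unlicensed consonant becomes the onset of a new syllable: /t/ → /ti/, /z/ → /zi/, /w/ → /wi/.

tilibziwi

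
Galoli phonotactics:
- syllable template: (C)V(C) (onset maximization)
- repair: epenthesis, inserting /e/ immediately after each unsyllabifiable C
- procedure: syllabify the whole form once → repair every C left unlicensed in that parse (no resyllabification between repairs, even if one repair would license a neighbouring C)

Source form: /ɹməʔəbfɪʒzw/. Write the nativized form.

ɹeməʔəbfɪʒzewe

The consonants /ɹ/, /z/, /w/ cannot be parsed into a legal (C)V(C) syllable (at most one coda consonant is licensed; onsets are limited to one consonant).
Inserting the epenthetic vowel yields /ɹ/ → /ɹe/, /z/ → /ze/, /w/ → /we/.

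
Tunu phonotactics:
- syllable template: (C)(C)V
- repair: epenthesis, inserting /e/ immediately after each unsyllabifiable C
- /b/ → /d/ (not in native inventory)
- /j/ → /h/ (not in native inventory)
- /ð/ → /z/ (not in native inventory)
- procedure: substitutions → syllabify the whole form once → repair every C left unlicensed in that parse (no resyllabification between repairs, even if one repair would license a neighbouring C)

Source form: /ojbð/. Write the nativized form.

ohedeze

Substitution: /j/ → /h/, /b/ → /d/, /ð/ → /z/, giving /ohdz/.
Syllabifying with onset maximization leaves /h/, /d/, /z/ stranded (no codas are permitted; onsets may contain at most 2 consonants).
Inserting the epenthetic vowel yields /h/ → /he/, /d/ → /de/, /z/ → /ze/.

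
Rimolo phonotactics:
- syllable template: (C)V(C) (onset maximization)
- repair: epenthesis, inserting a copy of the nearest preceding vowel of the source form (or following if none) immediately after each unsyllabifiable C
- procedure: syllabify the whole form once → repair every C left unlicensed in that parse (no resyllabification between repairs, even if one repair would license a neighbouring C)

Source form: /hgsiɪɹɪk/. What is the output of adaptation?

higisiɪɹɪk

The consonants /h/, /g/ cannot be parsed into a legal (C)V(C) syllable (at most one coda consonant is licensed; onsets are limited to one consonant).
Each unlicensed consonant becomes the onset of a new syllable: /h/ → /hi/, /g/ → /gi/.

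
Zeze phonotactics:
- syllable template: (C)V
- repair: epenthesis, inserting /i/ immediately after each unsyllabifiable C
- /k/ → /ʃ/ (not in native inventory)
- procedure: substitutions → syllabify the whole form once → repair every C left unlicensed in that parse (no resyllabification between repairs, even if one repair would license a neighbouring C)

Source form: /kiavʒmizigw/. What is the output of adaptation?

Substitution: /k/ → /ʃ/, giving /ʃiavʒmizigw/.
Syllabifying with onset maximization leaves /v/, /ʒ/, /g/, /w/ stranded (no codas are permitted; onsets are limited to one consonant).
Each unlicensed consonant becomes the onset of a new syllable: /v/ → /vi/, /ʒ/ → /ʒi/, /g/ → /gi/, /w/ → /wi/.

ʃiaviʒimizigiwi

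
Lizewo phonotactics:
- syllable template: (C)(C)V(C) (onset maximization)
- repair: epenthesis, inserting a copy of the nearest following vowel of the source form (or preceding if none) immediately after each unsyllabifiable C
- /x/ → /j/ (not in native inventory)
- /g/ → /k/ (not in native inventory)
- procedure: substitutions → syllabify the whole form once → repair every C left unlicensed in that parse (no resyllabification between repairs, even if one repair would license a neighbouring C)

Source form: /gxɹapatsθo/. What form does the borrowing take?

kajɹapatsθo

Substitution: /g/ → /k/, /x/ → /j/, giving /kjɹapatsθo/.
The consonants /k/ cannot be parsed into a legal (C)(C)V(C) syllable (at most one coda consonant is licensed; onsets may contain at most 2 consonants).
Inserting the epenthetic vowel yields /k/ → /ka/.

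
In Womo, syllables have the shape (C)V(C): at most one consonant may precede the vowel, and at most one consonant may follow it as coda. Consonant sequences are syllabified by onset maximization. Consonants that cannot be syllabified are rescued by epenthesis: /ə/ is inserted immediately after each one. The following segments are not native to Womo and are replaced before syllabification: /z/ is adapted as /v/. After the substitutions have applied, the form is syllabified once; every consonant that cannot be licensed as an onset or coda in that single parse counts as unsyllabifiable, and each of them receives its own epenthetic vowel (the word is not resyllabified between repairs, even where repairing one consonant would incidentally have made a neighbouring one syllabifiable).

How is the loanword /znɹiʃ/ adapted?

Substitution: /z/ → /v/, giving /vnɹiʃ/.
Under (C)V(C), the unsyllabifiable consonants are /v/, /n/ (at most one coda consonant is licensed; onsets are limited to one consonant).
Inserting the epenthetic vowel yields /v/ → /və/, /n/ → /nə/.

vənəɹiʃ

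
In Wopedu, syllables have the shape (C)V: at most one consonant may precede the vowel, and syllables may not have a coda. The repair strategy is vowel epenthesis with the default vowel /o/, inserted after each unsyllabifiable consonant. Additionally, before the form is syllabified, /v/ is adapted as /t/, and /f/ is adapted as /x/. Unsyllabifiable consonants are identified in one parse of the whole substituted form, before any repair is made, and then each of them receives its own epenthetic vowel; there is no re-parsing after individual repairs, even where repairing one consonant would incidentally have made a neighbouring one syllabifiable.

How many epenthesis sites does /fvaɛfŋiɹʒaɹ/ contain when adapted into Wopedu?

4

After substitution the input is /xtaɛxŋiɹʒaɹ/.
The unsyllabifiable consonants are /x/, /x/, /ɹ/, /ɹ/; each receives one epenthetic vowel.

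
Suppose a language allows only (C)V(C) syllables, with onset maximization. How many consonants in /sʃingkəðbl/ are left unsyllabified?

4

Syllabifying with onset maximization leaves /s/, /g/, /b/, /l/ stranded (at most one coda consonant is licensed; onsets are limited to one consonant).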